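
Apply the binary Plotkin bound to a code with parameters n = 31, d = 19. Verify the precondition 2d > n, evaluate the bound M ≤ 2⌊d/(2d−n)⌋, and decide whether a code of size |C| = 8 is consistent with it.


Plotkin bound M ≤ 4; given |C| = 8 > bound (violated).

Check applicability: 2d = 38, n = 31.
2d − n = 7 > 0, so Plotkin applies.
Compute d/(2d−n) = 19/7 ≈ 2.7143.
⌊d/(2d−n)⌋ = 2.
Plotkin bound: M ≤ 2·2 = 4.
Given |C| = 8, check: VIOLATED.
This |C| is above the Plotkin bound, so no binary code with n = 31, d = 19 and 8 codewords exists.


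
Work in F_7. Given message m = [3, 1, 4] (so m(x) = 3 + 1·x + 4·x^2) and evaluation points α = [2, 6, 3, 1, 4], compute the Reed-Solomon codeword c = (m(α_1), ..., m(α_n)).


c = [0, 6, 0, 1, 1]

Message polynomial: m(x) = 3 + 1·x + 4·x^2 (mod 7).
For each evaluation point α_i, compute m(α_i) mod 7:
  α_1 = 2: Horner steps 4 → 2 → 0, so m(2) = 0.
  α_2 = 6: Horner steps 4 → 4 → 6, so m(6) = 6.
  α_3 = 3: Horner steps 4 → 6 → 0, so m(3) = 0.
  α_4 = 1: Horner steps 4 → 5 → 1, so m(1) = 1.
  α_5 = 4: Horner steps 4 → 3 → 1, so m(4) = 1.
Codeword c = [0, 6, 0, 1, 1] ∈ F_7^5.


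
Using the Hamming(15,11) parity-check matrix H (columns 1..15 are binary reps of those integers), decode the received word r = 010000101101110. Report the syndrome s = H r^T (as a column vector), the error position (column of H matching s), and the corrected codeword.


s = (1, 0, 0, 1)^T, error position = 9, corrected codeword c = 010000100101110

Compute s = H r^T mod 2 one row at a time:
  s_1 = 0 + 1 + 1 + 0 + 1 + 1 + 1 + 0 = 5 ≡ 1 (mod 2).
  s_2 = 0 + 0 + 0 + 1 + 1 + 1 + 1 + 0 = 4 ≡ 0 (mod 2).
  s_3 = 1 + 0 + 0 + 1 + 1 + 0 + 1 + 0 = 4 ≡ 0 (mod 2).
  s_4 = 0 + 0 + 0 + 1 + 1 + 0 + 1 + 0 = 3 ≡ 1 (mod 2).
s = (1, 0, 0, 1)^T — this equals column 9 of H (binary 1001), so error is at position 9.
Correct: flip bit 9 of r = 010000101101110 to get c = 010000100101110.


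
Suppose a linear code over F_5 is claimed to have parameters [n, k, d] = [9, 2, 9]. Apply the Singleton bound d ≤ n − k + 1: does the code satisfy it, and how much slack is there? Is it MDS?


Singleton RHS = n − k + 1 = 8, slack = -1, bound violated (no such code; not MDS).

Singleton bound: d ≤ n − k + 1.
Here n = 9, k = 2, so n − k + 1 = 8.
Given d = 9, check d ≤ 8: NO.
Slack = (n − k + 1) − d = -1.
The slack is negative: d = 9 exceeds n − k + 1 = 8 by 1, so the Singleton bound is violated and no linear [9, 2, 9]_5 code can exist. In particular it is not MDS (MDS requires d = n − k + 1 exactly).
Description: the claimed parameters are [9, 2, 9]_5; such a code would be impossible (violates the Singleton bound).


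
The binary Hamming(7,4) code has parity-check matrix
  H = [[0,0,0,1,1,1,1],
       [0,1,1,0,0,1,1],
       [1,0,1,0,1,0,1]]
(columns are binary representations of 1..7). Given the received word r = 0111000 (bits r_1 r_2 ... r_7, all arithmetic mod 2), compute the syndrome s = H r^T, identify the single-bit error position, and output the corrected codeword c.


s = (1, 0, 1)^T, error position = 5, corrected codeword c = 0111100

Compute s = H r^T mod 2 one row at a time:
  s_1 = 1 + 0 + 0 + 0 = 1 ≡ 1 (mod 2).
  s_2 = 1 + 1 + 0 + 0 = 2 ≡ 0 (mod 2).
  s_3 = 0 + 1 + 0 + 0 = 1 ≡ 1 (mod 2).
s = (1, 0, 1)^T — this equals column 5 of H (binary 101), so error is at position 5.
Correct: flip bit 5 of r = 0111000 to get c = 0111100.


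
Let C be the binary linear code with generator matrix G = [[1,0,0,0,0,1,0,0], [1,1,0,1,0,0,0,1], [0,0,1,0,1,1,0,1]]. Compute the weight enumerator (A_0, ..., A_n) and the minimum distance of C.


Weight distribution: A_0 = 1, A_2 = 1, A_4 = 5, A_6 = 1. Minimum distance d = 2.

Enumerate all 2^3 = 8 messages m ∈ F_2^3.
For each, compute codeword c = mG in F_2^8, then tally its weight.
  m = 000 → c = 00000000, weight = 0.
  m = 100 → c = 10000100, weight = 2.
  m = 010 → c = 11010001, weight = 4.
  m = 110 → c = 01010101, weight = 4.
  m = 001 → c = 00101101, weight = 4.
  m = 101 → c = 10101001, weight = 4.
  m = 011 → c = 11111100, weight = 6.
  m = 111 → c = 01111000, weight = 4.
Tally weights:
  weight 0: 1 codewords.
  weight 2: 1 codewords.
  weight 4: 5 codewords.
  weight 6: 1 codewords.
Minimum distance d = smallest w > 0 with A_w > 0 = 2.
Sanity: Σ A_w = 8 = 2^3 = 8 ✓.


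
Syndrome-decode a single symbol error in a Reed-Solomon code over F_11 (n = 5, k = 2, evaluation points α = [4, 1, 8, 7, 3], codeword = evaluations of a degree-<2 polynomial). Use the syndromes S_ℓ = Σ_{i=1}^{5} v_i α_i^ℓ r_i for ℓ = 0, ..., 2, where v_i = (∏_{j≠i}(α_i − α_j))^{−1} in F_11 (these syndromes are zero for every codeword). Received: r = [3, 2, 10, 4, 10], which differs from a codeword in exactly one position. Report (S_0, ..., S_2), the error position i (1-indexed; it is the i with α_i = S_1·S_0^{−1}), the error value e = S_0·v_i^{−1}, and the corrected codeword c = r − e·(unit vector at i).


S = (3, 2, 5), error at position 3, error magnitude e = 2, c = [3, 2, 8, 4, 10].

Step 1: column multipliers v_i = (∏_{j≠i}(α_i − α_j))^{−1} mod 11.
  i = 1 (α = 4): (4−1)(4−8)(4−7)(4−3) = 3·(−4)·(−3)·1 = 36 ≡ 3, so v_1 = 3^{−1} = 4 (mod 11).
  i = 2 (α = 1): (1−4)(1−8)(1−7)(1−3) = (−3)·(−7)·(−6)·(−2) = 252 ≡ 10, so v_2 = 10^{−1} = 10 (mod 11).
  i = 3 (α = 8): (8−4)(8−1)(8−7)(8−3) = 4·7·1·5 = 140 ≡ 8, so v_3 = 8^{−1} = 7 (mod 11).
  i = 4 (α = 7): (7−4)(7−1)(7−8)(7−3) = 3·6·(−1)·4 = −72 ≡ 5, so v_4 = 5^{−1} = 9 (mod 11).
  i = 5 (α = 3): (3−4)(3−1)(3−8)(3−7) = (−1)·2·(−5)·(−4) = −40 ≡ 4, so v_5 = 4^{−1} = 3 (mod 11).
  v = [4, 10, 7, 9, 3].
Step 2: syndromes of r = [3, 2, 10, 4, 10] (all sums mod 11).
  S_0 = Σ v_i r_i = 4·3 + 10·2 + 7·10 + 9·4 + 3·10 = 168 ≡ 3.
  S_1 = Σ v_i α_i r_i = 4·4·3 + 10·1·2 + 7·8·10 + 9·7·4 + 3·3·10 = 970 ≡ 2.
  α_i^2 mod 11 = [5, 1, 9, 5, 9].
  S_2 = Σ v_i α_i^2 r_i = 4·5·3 + 10·1·2 + 7·9·10 + 9·5·4 + 3·9·10 = 1160 ≡ 5.
  S = (3, 2, 5) ≠ 0, so r is not a codeword (an error is present).
Step 3: locate the error. For a single error e at position i, S_ℓ = v_i·e·α_i^ℓ, so α_err = S_1/S_0.
  S_0^{−1} = 3^{−1} = 4 (mod 11), so α_err = 2·4 = 8 ≡ 8 = α_3. Error position i = 3.
  Consistency check: S_2/S_1 = 5·6 = 30 ≡ 8 = α_err ✓ (single-error assumption holds).
Step 4: error magnitude e = S_0/v_3 = S_0·∏_{j≠3}(α_3 − α_j) = 3·8 = 24 ≡ 2 (mod 11).
Step 5: correct position 3: c_3 = r_3 − e = 10 − 2 ≡ 8 (mod 11). Hence c = [3, 2, 8, 4, 10].
  Check: interpolating c through the α_i gives m(x) = 9 + 4·x (degree < 2) with m(α_i) = c_i for every i, so c is indeed a codeword.


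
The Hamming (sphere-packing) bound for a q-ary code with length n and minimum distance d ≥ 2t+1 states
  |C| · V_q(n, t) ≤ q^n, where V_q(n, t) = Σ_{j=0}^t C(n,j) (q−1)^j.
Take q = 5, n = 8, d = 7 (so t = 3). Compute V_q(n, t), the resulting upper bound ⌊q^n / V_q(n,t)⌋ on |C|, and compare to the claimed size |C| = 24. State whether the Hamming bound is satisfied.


V_q(n, t) = 4065, q^n = 390625, Hamming bound = 96, |C| = 24 ≤ bound (satisfied).

Step 1: Compute V_q(n, t) = Σ_{j=0}^3 C(n, j) (q−1)^j.
  j = 0: C(8,0)·(4)^0 = 1·1 = 1.
  j = 1: C(8,1)·(4)^1 = 8·4 = 32.
  j = 2: C(8,2)·(4)^2 = 28·16 = 448.
  j = 3: C(8,3)·(4)^3 = 56·64 = 3584.
  V_q(n, t) = 1 + 32 + 448 + 3584 = 4065.
Step 2: q^n = 5^8 = 390625.
Step 3: Hamming bound ⌊q^n / V_q(n,t)⌋ = ⌊390625/4065⌋ = 96.
Step 4: Compare |C| = 24 to 96: satisfied.
The claimed |C| lies below the Hamming bound.


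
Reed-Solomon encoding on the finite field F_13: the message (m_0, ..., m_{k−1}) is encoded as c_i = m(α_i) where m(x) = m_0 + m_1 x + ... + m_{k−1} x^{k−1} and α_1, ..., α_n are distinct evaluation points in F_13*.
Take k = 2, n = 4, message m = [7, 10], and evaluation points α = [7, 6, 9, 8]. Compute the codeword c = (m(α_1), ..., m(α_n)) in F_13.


c = [12, 2, 6, 9]

Message polynomial: m(x) = 7 + 10·x (mod 13).
For each evaluation point α_i, compute m(α_i) mod 13:
  α_1 = 7: Horner steps 10 → 12, so m(7) = 12.
  α_2 = 6: Horner steps 10 → 2, so m(6) = 2.
  α_3 = 9: Horner steps 10 → 6, so m(9) = 6.
  α_4 = 8: Horner steps 10 → 9, so m(8) = 9.
Codeword c = [12, 2, 6, 9] ∈ F_13^4.


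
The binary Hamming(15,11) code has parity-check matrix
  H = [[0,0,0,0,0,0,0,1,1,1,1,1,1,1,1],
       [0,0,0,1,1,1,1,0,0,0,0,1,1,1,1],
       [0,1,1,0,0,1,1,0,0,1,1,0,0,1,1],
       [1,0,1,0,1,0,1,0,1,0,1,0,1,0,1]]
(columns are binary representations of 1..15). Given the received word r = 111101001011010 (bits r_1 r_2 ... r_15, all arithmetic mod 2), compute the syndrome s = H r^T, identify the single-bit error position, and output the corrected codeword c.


s = (0, 0, 1, 0)^T, error position = 2, corrected codeword c = 101101001011010

Compute s = H r^T mod 2 one row at a time:
  s_1 = 0 + 1 + 0 + 1 + 1 + 0 + 1 + 0 = 4 ≡ 0 (mod 2).
  s_2 = 1 + 0 + 1 + 0 + 1 + 0 + 1 + 0 = 4 ≡ 0 (mod 2).
  s_3 = 1 + 1 + 1 + 0 + 0 + 1 + 1 + 0 = 5 ≡ 1 (mod 2).
  s_4 = 1 + 1 + 0 + 0 + 1 + 1 + 0 + 0 = 4 ≡ 0 (mod 2).
s = (0, 0, 1, 0)^T — this equals column 2 of H (binary 0010), so error is at position 2.
Correct: flip bit 2 of r = 111101001011010 to get c = 101101001011010.


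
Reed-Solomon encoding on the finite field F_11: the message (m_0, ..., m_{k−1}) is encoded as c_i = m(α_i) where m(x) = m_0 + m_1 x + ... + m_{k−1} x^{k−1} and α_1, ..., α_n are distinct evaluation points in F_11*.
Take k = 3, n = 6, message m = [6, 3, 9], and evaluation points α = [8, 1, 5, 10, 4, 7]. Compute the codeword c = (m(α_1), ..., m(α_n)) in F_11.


c = [1, 7, 4, 1, 8, 6]

Message polynomial: m(x) = 6 + 3·x + 9·x^2 (mod 11).
For each evaluation point α_i, compute m(α_i) mod 11:
  α_1 = 8: Horner steps 9 → 9 → 1, so m(8) = 1.
  α_2 = 1: Horner steps 9 → 1 → 7, so m(1) = 7.
  α_3 = 5: Horner steps 9 → 4 → 4, so m(5) = 4.
  α_4 = 10: Horner steps 9 → 5 → 1, so m(10) = 1.
  α_5 = 4: Horner steps 9 → 6 → 8, so m(4) = 8.
  α_6 = 7: Horner steps 9 → 0 → 6, so m(7) = 6.
Codeword c = [1, 7, 4, 1, 8, 6] ∈ F_11^6.


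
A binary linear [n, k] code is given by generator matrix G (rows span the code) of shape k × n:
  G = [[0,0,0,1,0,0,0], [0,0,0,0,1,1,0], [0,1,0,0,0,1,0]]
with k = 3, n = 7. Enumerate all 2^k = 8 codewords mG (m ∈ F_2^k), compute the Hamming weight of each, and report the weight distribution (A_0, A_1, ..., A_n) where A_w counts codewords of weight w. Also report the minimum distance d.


Weight distribution: A_0 = 1, A_1 = 1, A_2 = 3, A_3 = 3. Minimum distance d = 1.

Enumerate all 2^3 = 8 messages m ∈ F_2^3.
For each, compute codeword c = mG in F_2^7, then tally its weight.
  m = 000 → c = 0000000, weight = 0.
  m = 100 → c = 0001000, weight = 1.
  m = 010 → c = 0000110, weight = 2.
  m = 110 → c = 0001110, weight = 3.
  m = 001 → c = 0100010, weight = 2.
  m = 101 → c = 0101010, weight = 3.
  m = 011 → c = 0100100, weight = 2.
  m = 111 → c = 0101100, weight = 3.
Tally weights:
  weight 0: 1 codewords.
  weight 1: 1 codewords.
  weight 2: 3 codewords.
  weight 3: 3 codewords.
Minimum distance d = smallest w > 0 with A_w > 0 = 1.
Sanity: Σ A_w = 8 = 2^3 = 8 ✓.


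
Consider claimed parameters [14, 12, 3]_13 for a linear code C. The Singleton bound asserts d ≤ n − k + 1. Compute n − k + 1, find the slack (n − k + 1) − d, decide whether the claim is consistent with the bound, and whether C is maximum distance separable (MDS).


Singleton RHS = n − k + 1 = 3, slack = 0, bound satisfied, MDS.

Singleton bound: d ≤ n − k + 1.
Here n = 14, k = 12, so n − k + 1 = 3.
Given d = 3, check d ≤ 3: YES.
Slack = (n − k + 1) − d = 0.
The code is MDS (slack = 0).
Description: the claimed parameters are [14, 12, 3]_13; such a code would be MDS (meets Singleton bound).


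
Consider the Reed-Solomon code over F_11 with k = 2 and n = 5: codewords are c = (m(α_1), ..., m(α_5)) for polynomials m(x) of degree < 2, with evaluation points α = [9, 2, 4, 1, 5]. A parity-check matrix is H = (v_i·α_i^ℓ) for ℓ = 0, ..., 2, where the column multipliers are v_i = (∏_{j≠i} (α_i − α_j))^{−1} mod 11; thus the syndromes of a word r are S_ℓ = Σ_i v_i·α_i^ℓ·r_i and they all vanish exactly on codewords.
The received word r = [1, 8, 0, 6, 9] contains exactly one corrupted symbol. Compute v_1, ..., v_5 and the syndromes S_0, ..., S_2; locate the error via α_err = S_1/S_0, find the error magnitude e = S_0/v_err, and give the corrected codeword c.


S = (2, 4, 8), error at position 2, error magnitude e = 4, c = [1, 4, 0, 6, 9].

Step 1: column multipliers v_i = (∏_{j≠i}(α_i − α_j))^{−1} mod 11.
  i = 1 (α = 9): (9−2)(9−4)(9−1)(9−5) = 7·5·8·4 = 1120 ≡ 9, so v_1 = 9^{−1} = 5 (mod 11).
  i = 2 (α = 2): (2−9)(2−4)(2−1)(2−5) = (−7)·(−2)·1·(−3) = −42 ≡ 2, so v_2 = 2^{−1} = 6 (mod 11).
  i = 3 (α = 4): (4−9)(4−2)(4−1)(4−5) = (−5)·2·3·(−1) = 30 ≡ 8, so v_3 = 8^{−1} = 7 (mod 11).
  i = 4 (α = 1): (1−9)(1−2)(1−4)(1−5) = (−8)·(−1)·(−3)·(−4) = 96 ≡ 8, so v_4 = 8^{−1} = 7 (mod 11).
  i = 5 (α = 5): (5−9)(5−2)(5−4)(5−1) = (−4)·3·1·4 = −48 ≡ 7, so v_5 = 7^{−1} = 8 (mod 11).
  v = [5, 6, 7, 7, 8].
Step 2: syndromes of r = [1, 8, 0, 6, 9] (all sums mod 11).
  S_0 = Σ v_i r_i = 5·1 + 6·8 + 7·0 + 7·6 + 8·9 = 167 ≡ 2.
  S_1 = Σ v_i α_i r_i = 5·9·1 + 6·2·8 + 7·4·0 + 7·1·6 + 8·5·9 = 543 ≡ 4.
  α_i^2 mod 11 = [4, 4, 5, 1, 3].
  S_2 = Σ v_i α_i^2 r_i = 5·4·1 + 6·4·8 + 7·5·0 + 7·1·6 + 8·3·9 = 470 ≡ 8.
  S = (2, 4, 8) ≠ 0, so r is not a codeword (an error is present).
Step 3: locate the error. For a single error e at position i, S_ℓ = v_i·e·α_i^ℓ, so α_err = S_1/S_0.
  S_0^{−1} = 2^{−1} = 6 (mod 11), so α_err = 4·6 = 24 ≡ 2 = α_2. Error position i = 2.
  Consistency check: S_2/S_1 = 8·3 = 24 ≡ 2 = α_err ✓ (single-error assumption holds).
Step 4: error magnitude e = S_0/v_2 = S_0·∏_{j≠2}(α_2 − α_j) = 2·2 = 4 ≡ 4 (mod 11).
Step 5: correct position 2: c_2 = r_2 − e = 8 − 4 ≡ 4 (mod 11). Hence c = [1, 4, 0, 6, 9].
  Check: interpolating c through the α_i gives m(x) = 8 + 9·x (degree < 2) with m(α_i) = c_i for every i, so c is indeed a codeword.


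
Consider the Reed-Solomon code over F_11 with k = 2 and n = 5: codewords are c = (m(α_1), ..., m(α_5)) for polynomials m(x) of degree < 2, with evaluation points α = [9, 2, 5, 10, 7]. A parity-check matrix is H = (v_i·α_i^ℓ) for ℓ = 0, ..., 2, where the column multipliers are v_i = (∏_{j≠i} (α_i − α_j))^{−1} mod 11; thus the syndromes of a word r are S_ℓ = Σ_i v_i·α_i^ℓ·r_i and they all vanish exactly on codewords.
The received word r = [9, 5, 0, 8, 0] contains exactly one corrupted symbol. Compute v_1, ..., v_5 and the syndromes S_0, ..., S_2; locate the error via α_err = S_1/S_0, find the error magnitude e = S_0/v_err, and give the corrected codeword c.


S = (9, 1, 5), error at position 3, error magnitude e = 9, c = [9, 5, 2, 8, 0].

Step 1: column multipliers v_i = (∏_{j≠i}(α_i − α_j))^{−1} mod 11.
  i = 1 (α = 9): (9−2)(9−5)(9−10)(9−7) = 7·4·(−1)·2 = −56 ≡ 10, so v_1 = 10^{−1} = 10 (mod 11).
  i = 2 (α = 2): (2−9)(2−5)(2−10)(2−7) = (−7)·(−3)·(−8)·(−5) = 840 ≡ 4, so v_2 = 4^{−1} = 3 (mod 11).
  i = 3 (α = 5): (5−9)(5−2)(5−10)(5−7) = (−4)·3·(−5)·(−2) = −120 ≡ 1, so v_3 = 1^{−1} = 1 (mod 11).
  i = 4 (α = 10): (10−9)(10−2)(10−5)(10−7) = 1·8·5·3 = 120 ≡ 10, so v_4 = 10^{−1} = 10 (mod 11).
  i = 5 (α = 7): (7−9)(7−2)(7−5)(7−10) = (−2)·5·2·(−3) = 60 ≡ 5, so v_5 = 5^{−1} = 9 (mod 11).
  v = [10, 3, 1, 10, 9].
Step 2: syndromes of r = [9, 5, 0, 8, 0] (all sums mod 11).
  S_0 = Σ v_i r_i = 10·9 + 3·5 + 1·0 + 10·8 + 9·0 = 185 ≡ 9.
  S_1 = Σ v_i α_i r_i = 10·9·9 + 3·2·5 + 1·5·0 + 10·10·8 + 9·7·0 = 1640 ≡ 1.
  α_i^2 mod 11 = [4, 4, 3, 1, 5].
  S_2 = Σ v_i α_i^2 r_i = 10·4·9 + 3·4·5 + 1·3·0 + 10·1·8 + 9·5·0 = 500 ≡ 5.
  S = (9, 1, 5) ≠ 0, so r is not a codeword (an error is present).
Step 3: locate the error. For a single error e at position i, S_ℓ = v_i·e·α_i^ℓ, so α_err = S_1/S_0.
  S_0^{−1} = 9^{−1} = 5 (mod 11), so α_err = 1·5 = 5 ≡ 5 = α_3. Error position i = 3.
  Consistency check: S_2/S_1 = 5·1 = 5 ≡ 5 = α_err ✓ (single-error assumption holds).
Step 4: error magnitude e = S_0/v_3 = S_0·∏_{j≠3}(α_3 − α_j) = 9·1 = 9 ≡ 9 (mod 11).
Step 5: correct position 3: c_3 = r_3 − e = 0 − 9 ≡ 2 (mod 11). Hence c = [9, 5, 2, 8, 0].
  Check: interpolating c through the α_i gives m(x) = 7 + 10·x (degree < 2) with m(α_i) = c_i for every i, so c is indeed a codeword.


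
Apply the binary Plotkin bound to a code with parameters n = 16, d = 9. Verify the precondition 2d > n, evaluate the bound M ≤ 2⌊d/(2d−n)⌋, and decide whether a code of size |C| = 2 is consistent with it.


Plotkin bound M ≤ 8; given |C| = 2 ≤ bound (satisfied).

Check applicability: 2d = 18, n = 16.
2d − n = 2 > 0, so Plotkin applies.
Compute d/(2d−n) = 9/2 ≈ 4.5000.
⌊d/(2d−n)⌋ = 4.
Plotkin bound: M ≤ 2·4 = 8.
Given |C| = 2, check: satisfied.
This |C| is below the Plotkin bound.


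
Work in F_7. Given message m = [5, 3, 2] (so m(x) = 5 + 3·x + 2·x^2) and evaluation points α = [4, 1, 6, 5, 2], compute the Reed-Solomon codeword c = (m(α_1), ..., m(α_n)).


c = [0, 3, 4, 0, 5]

Message polynomial: m(x) = 5 + 3·x + 2·x^2 (mod 7).
For each evaluation point α_i, compute m(α_i) mod 7:
  α_1 = 4: Horner steps 2 → 4 → 0, so m(4) = 0.
  α_2 = 1: Horner steps 2 → 5 → 3, so m(1) = 3.
  α_3 = 6: Horner steps 2 → 1 → 4, so m(6) = 4.
  α_4 = 5: Horner steps 2 → 6 → 0, so m(5) = 0.
  α_5 = 2: Horner steps 2 → 0 → 5, so m(2) = 5.
Codeword c = [0, 3, 4, 0, 5] ∈ F_7^5.


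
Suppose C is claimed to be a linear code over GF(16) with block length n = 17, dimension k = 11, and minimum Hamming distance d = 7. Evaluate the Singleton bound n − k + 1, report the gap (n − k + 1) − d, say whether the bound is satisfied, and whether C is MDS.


Singleton RHS = n − k + 1 = 7, slack = 0, bound satisfied, MDS.

Singleton bound: d ≤ n − k + 1.
Here n = 17, k = 11, so n − k + 1 = 7.
Given d = 7, check d ≤ 7: YES.
Slack = (n − k + 1) − d = 0.
The code is MDS (slack = 0).
Description: the claimed parameters are [17, 11, 7]_16; such a code would be MDS (meets Singleton bound).


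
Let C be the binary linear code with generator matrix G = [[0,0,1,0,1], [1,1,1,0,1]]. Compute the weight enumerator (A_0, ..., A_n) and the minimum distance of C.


Weight distribution: A_0 = 1, A_2 = 2, A_4 = 1. Minimum distance d = 2.

Enumerate all 2^2 = 4 messages m ∈ F_2^2.
For each, compute codeword c = mG in F_2^5, then tally its weight.
  m = 00 → c = 00000, weight = 0.
  m = 10 → c = 00101, weight = 2.
  m = 01 → c = 11101, weight = 4.
  m = 11 → c = 11000, weight = 2.
Tally weights:
  weight 0: 1 codewords.
  weight 2: 2 codewords.
  weight 4: 1 codewords.
Minimum distance d = smallest w > 0 with A_w > 0 = 2.
Sanity: Σ A_w = 4 = 2^2 = 4 ✓.


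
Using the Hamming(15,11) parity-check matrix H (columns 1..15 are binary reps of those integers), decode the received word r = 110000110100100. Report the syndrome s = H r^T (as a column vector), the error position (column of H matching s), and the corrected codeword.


s = (1, 0, 1, 1)^T, error position = 11, corrected codeword c = 110000110110100

Compute s = H r^T mod 2 one row at a time:
  s_1 = 1 + 0 + 1 + 0 + 0 + 1 + 0 + 0 = 3 ≡ 1 (mod 2).
  s_2 = 0 + 0 + 0 + 1 + 0 + 1 + 0 + 0 = 2 ≡ 0 (mod 2).
  s_3 = 1 + 0 + 0 + 1 + 1 + 0 + 0 + 0 = 3 ≡ 1 (mod 2).
  s_4 = 1 + 0 + 0 + 1 + 0 + 0 + 1 + 0 = 3 ≡ 1 (mod 2).
s = (1, 0, 1, 1)^T — this equals column 11 of H (binary 1011), so error is at position 11.
Correct: flip bit 11 of r = 110000110100100 to get c = 110000110110100.


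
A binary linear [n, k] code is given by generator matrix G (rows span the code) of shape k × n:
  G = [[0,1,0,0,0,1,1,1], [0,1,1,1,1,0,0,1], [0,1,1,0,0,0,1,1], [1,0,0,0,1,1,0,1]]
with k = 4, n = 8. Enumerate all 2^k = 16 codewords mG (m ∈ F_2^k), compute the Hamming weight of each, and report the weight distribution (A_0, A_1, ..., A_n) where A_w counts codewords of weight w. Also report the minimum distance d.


Weight distribution: A_0 = 1, A_2 = 1, A_3 = 2, A_4 = 5, A_5 = 6, A_6 = 1. Minimum distance d = 2.

Enumerate all 2^4 = 16 messages m ∈ F_2^4.
For each, compute codeword c = mG in F_2^8, then tally its weight.
  m = 0000 → c = 00000000, weight = 0.
  m = 1000 → c = 01000111, weight = 4.
  m = 0100 → c = 01111001, weight = 5.
  m = 1100 → c = 00111110, weight = 5.
  m = 0010 → c = 01100011, weight = 4.
  m = 1010 → c = 00100100, weight = 2.
  m = 0110 → c = 00011010, weight = 3.
  m = 1110 → c = 01011101, weight = 5.
  m = 0001 → c = 10001101, weight = 4.
  m = 1001 → c = 11001010, weight = 4.
  m = 0101 → c = 11110100, weight = 5.
  m = 1101 → c = 10110011, weight = 5.
  m = 0011 → c = 11101110, weight = 6.
  m = 1011 → c = 10101001, weight = 4.
  m = 0111 → c = 10010111, weight = 5.
  m = 1111 → c = 11010000, weight = 3.
Tally weights:
  weight 0: 1 codewords.
  weight 2: 1 codewords.
  weight 3: 2 codewords.
  weight 4: 5 codewords.
  weight 5: 6 codewords.
  weight 6: 1 codewords.
Minimum distance d = smallest w > 0 with A_w > 0 = 2.
Sanity: Σ A_w = 16 = 2^4 = 16 ✓.


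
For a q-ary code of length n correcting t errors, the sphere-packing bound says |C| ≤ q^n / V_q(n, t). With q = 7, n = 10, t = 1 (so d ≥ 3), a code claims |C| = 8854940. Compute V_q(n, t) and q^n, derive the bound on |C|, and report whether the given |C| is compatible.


V_q(n, t) = 61, q^n = 282475249, Hamming bound = 4630741, |C| = 8854940 > bound (violated).

Step 1: Compute V_q(n, t) = Σ_{j=0}^1 C(n, j) (q−1)^j.
  j = 0: C(10,0)·(6)^0 = 1·1 = 1.
  j = 1: C(10,1)·(6)^1 = 10·6 = 60.
  V_q(n, t) = 1 + 60 = 61.
Step 2: q^n = 7^10 = 282475249.
Step 3: Hamming bound ⌊q^n / V_q(n,t)⌋ = ⌊282475249/61⌋ = 4630741.
Step 4: Compare |C| = 8854940 to 4630741: violated.
The claimed |C| lies above the Hamming bound, so no 7-ary code of length 10 with d ≥ 3 can have 8854940 codewords.


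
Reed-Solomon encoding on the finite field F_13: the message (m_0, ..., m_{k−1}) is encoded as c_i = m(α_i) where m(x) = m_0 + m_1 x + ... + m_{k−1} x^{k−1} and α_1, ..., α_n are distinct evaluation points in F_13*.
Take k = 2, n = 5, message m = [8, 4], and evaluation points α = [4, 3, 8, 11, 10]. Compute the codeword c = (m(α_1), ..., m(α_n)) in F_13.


c = [11, 7, 1, 0, 9]

Message polynomial: m(x) = 8 + 4·x (mod 13).
For each evaluation point α_i, compute m(α_i) mod 13:
  α_1 = 4: Horner steps 4 → 11, so m(4) = 11.
  α_2 = 3: Horner steps 4 → 7, so m(3) = 7.
  α_3 = 8: Horner steps 4 → 1, so m(8) = 1.
  α_4 = 11: Horner steps 4 → 0, so m(11) = 0.
  α_5 = 10: Horner steps 4 → 9, so m(10) = 9.
Codeword c = [11, 7, 1, 0, 9] ∈ F_13^5.


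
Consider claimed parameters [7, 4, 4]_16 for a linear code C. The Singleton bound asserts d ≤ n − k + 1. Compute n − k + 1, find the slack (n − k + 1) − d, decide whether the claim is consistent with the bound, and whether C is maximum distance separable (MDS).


Singleton RHS = n − k + 1 = 4, slack = 0, bound satisfied, MDS.

Singleton bound: d ≤ n − k + 1.
Here n = 7, k = 4, so n − k + 1 = 4.
Given d = 4, check d ≤ 4: YES.
Slack = (n − k + 1) − d = 0.
The code is MDS (slack = 0).
Description: the claimed parameters are [7, 4, 4]_16; such a code would be MDS (meets Singleton bound).


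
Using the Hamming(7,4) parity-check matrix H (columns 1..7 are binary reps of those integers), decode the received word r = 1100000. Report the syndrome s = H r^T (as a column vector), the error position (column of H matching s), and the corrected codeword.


s = (0, 1, 1)^T, error position = 3, corrected codeword c = 1110000

Compute s = H r^T mod 2 one row at a time:
  s_1 = 0 + 0 + 0 + 0 = 0 ≡ 0 (mod 2).
  s_2 = 1 + 0 + 0 + 0 = 1 ≡ 1 (mod 2).
  s_3 = 1 + 0 + 0 + 0 = 1 ≡ 1 (mod 2).
s = (0, 1, 1)^T — this equals column 3 of H (binary 011), so error is at position 3.
Correct: flip bit 3 of r = 1100000 to get c = 1110000.


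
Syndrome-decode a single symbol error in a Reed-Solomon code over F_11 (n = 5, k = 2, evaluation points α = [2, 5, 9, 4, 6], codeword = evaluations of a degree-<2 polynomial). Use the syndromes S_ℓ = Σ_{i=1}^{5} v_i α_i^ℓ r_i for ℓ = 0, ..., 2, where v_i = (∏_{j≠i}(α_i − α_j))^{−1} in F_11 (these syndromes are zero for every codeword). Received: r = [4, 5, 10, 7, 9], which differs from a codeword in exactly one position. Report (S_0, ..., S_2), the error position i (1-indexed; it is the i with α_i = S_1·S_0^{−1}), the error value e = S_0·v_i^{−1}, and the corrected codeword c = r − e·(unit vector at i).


S = (3, 1, 4), error at position 4, error magnitude e = 6, c = [4, 5, 10, 1, 9].

Step 1: column multipliers v_i = (∏_{j≠i}(α_i − α_j))^{−1} mod 11.
  i = 1 (α = 2): (2−5)(2−9)(2−4)(2−6) = (−3)·(−7)·(−2)·(−4) = 168 ≡ 3, so v_1 = 3^{−1} = 4 (mod 11).
  i = 2 (α = 5): (5−2)(5−9)(5−4)(5−6) = 3·(−4)·1·(−1) = 12 ≡ 1, so v_2 = 1^{−1} = 1 (mod 11).
  i = 3 (α = 9): (9−2)(9−5)(9−4)(9−6) = 7·4·5·3 = 420 ≡ 2, so v_3 = 2^{−1} = 6 (mod 11).
  i = 4 (α = 4): (4−2)(4−5)(4−9)(4−6) = 2·(−1)·(−5)·(−2) = −20 ≡ 2, so v_4 = 2^{−1} = 6 (mod 11).
  i = 5 (α = 6): (6−2)(6−5)(6−9)(6−4) = 4·1·(−3)·2 = −24 ≡ 9, so v_5 = 9^{−1} = 5 (mod 11).
  v = [4, 1, 6, 6, 5].
Step 2: syndromes of r = [4, 5, 10, 7, 9] (all sums mod 11).
  S_0 = Σ v_i r_i = 4·4 + 1·5 + 6·10 + 6·7 + 5·9 = 168 ≡ 3.
  S_1 = Σ v_i α_i r_i = 4·2·4 + 1·5·5 + 6·9·10 + 6·4·7 + 5·6·9 = 1035 ≡ 1.
  α_i^2 mod 11 = [4, 3, 4, 5, 3].
  S_2 = Σ v_i α_i^2 r_i = 4·4·4 + 1·3·5 + 6·4·10 + 6·5·7 + 5·3·9 = 664 ≡ 4.
  S = (3, 1, 4) ≠ 0, so r is not a codeword (an error is present).
Step 3: locate the error. For a single error e at position i, S_ℓ = v_i·e·α_i^ℓ, so α_err = S_1/S_0.
  S_0^{−1} = 3^{−1} = 4 (mod 11), so α_err = 1·4 = 4 ≡ 4 = α_4. Error position i = 4.
  Consistency check: S_2/S_1 = 4·1 = 4 ≡ 4 = α_err ✓ (single-error assumption holds).
Step 4: error magnitude e = S_0/v_4 = S_0·∏_{j≠4}(α_4 − α_j) = 3·2 = 6 ≡ 6 (mod 11).
Step 5: correct position 4: c_4 = r_4 − e = 7 − 6 ≡ 1 (mod 11). Hence c = [4, 5, 10, 1, 9].
  Check: interpolating c through the α_i gives m(x) = 7 + 4·x (degree < 2) with m(α_i) = c_i for every i, so c is indeed a codeword.


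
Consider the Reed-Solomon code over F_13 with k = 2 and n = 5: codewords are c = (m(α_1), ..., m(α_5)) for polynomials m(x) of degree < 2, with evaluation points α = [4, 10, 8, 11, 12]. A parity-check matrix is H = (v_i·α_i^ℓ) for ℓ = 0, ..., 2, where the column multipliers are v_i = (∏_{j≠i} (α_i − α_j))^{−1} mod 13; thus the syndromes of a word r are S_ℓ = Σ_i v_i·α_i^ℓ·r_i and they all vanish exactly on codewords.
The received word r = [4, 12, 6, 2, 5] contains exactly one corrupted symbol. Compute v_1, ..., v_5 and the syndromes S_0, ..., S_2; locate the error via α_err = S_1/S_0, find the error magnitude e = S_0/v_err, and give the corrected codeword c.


S = (2, 8, 6), error at position 1, error magnitude e = 10, c = [7, 12, 6, 2, 5].

Step 1: column multipliers v_i = (∏_{j≠i}(α_i − α_j))^{−1} mod 13.
  i = 1 (α = 4): (4−10)(4−8)(4−11)(4−12) = (−6)·(−4)·(−7)·(−8) = 1344 ≡ 5, so v_1 = 5^{−1} = 8 (mod 13).
  i = 2 (α = 10): (10−4)(10−8)(10−11)(10−12) = 6·2·(−1)·(−2) = 24 ≡ 11, so v_2 = 11^{−1} = 6 (mod 13).
  i = 3 (α = 8): (8−4)(8−10)(8−11)(8−12) = 4·(−2)·(−3)·(−4) = −96 ≡ 8, so v_3 = 8^{−1} = 5 (mod 13).
  i = 4 (α = 11): (11−4)(11−10)(11−8)(11−12) = 7·1·3·(−1) = −21 ≡ 5, so v_4 = 5^{−1} = 8 (mod 13).
  i = 5 (α = 12): (12−4)(12−10)(12−8)(12−11) = 8·2·4·1 = 64 ≡ 12, so v_5 = 12^{−1} = 12 (mod 13).
  v = [8, 6, 5, 8, 12].
Step 2: syndromes of r = [4, 12, 6, 2, 5] (all sums mod 13).
  S_0 = Σ v_i r_i = 8·4 + 6·12 + 5·6 + 8·2 + 12·5 = 210 ≡ 2.
  S_1 = Σ v_i α_i r_i = 8·4·4 + 6·10·12 + 5·8·6 + 8·11·2 + 12·12·5 = 1984 ≡ 8.
  α_i^2 mod 13 = [3, 9, 12, 4, 1].
  S_2 = Σ v_i α_i^2 r_i = 8·3·4 + 6·9·12 + 5·12·6 + 8·4·2 + 12·1·5 = 1228 ≡ 6.
  S = (2, 8, 6) ≠ 0, so r is not a codeword (an error is present).
Step 3: locate the error. For a single error e at position i, S_ℓ = v_i·e·α_i^ℓ, so α_err = S_1/S_0.
  S_0^{−1} = 2^{−1} = 7 (mod 13), so α_err = 8·7 = 56 ≡ 4 = α_1. Error position i = 1.
  Consistency check: S_2/S_1 = 6·5 = 30 ≡ 4 = α_err ✓ (single-error assumption holds).
Step 4: error magnitude e = S_0/v_1 = S_0·∏_{j≠1}(α_1 − α_j) = 2·5 = 10 ≡ 10 (mod 13).
Step 5: correct position 1: c_1 = r_1 − e = 4 − 10 ≡ 7 (mod 13). Hence c = [7, 12, 6, 2, 5].
  Check: interpolating c through the α_i gives m(x) = 8 + 3·x (degree < 2) with m(α_i) = c_i for every i, so c is indeed a codeword.


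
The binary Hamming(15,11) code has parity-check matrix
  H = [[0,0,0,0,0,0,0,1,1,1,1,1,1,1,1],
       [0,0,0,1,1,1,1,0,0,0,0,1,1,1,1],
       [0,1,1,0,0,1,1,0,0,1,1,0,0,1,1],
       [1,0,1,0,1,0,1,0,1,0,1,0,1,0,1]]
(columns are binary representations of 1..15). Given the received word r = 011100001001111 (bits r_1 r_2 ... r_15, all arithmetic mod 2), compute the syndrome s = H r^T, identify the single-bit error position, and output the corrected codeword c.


s = (1, 1, 0, 0)^T, error position = 12, corrected codeword c = 011100001000111

Compute s = H r^T mod 2 one row at a time:
  s_1 = 0 + 1 + 0 + 0 + 1 + 1 + 1 + 1 = 5 ≡ 1 (mod 2).
  s_2 = 1 + 0 + 0 + 0 + 1 + 1 + 1 + 1 = 5 ≡ 1 (mod 2).
  s_3 = 1 + 1 + 0 + 0 + 0 + 0 + 1 + 1 = 4 ≡ 0 (mod 2).
  s_4 = 0 + 1 + 0 + 0 + 1 + 0 + 1 + 1 = 4 ≡ 0 (mod 2).
s = (1, 1, 0, 0)^T — this equals column 12 of H (binary 1100), so error is at position 12.
Correct: flip bit 12 of r = 011100001001111 to get c = 011100001000111.


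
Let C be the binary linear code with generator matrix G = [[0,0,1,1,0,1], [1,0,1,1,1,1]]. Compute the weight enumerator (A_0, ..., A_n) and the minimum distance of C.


Weight distribution: A_0 = 1, A_2 = 1, A_3 = 1, A_5 = 1. Minimum distance d = 2.

Enumerate all 2^2 = 4 messages m ∈ F_2^2.
For each, compute codeword c = mG in F_2^6, then tally its weight.
  m = 00 → c = 000000, weight = 0.
  m = 10 → c = 001101, weight = 3.
  m = 01 → c = 101111, weight = 5.
  m = 11 → c = 100010, weight = 2.
Tally weights:
  weight 0: 1 codewords.
  weight 2: 1 codewords.
  weight 3: 1 codewords.
  weight 5: 1 codewords.
Minimum distance d = smallest w > 0 with A_w > 0 = 2.
Sanity: Σ A_w = 4 = 2^2 = 4 ✓.


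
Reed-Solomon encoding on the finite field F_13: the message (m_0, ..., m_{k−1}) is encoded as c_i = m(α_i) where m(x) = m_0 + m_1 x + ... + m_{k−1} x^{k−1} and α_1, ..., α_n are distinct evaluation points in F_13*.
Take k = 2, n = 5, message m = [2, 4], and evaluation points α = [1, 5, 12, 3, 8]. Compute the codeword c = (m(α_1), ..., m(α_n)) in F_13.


c = [6, 9, 11, 1, 8]

Message polynomial: m(x) = 2 + 4·x (mod 13).
For each evaluation point α_i, compute m(α_i) mod 13:
  α_1 = 1: Horner steps 4 → 6, so m(1) = 6.
  α_2 = 5: Horner steps 4 → 9, so m(5) = 9.
  α_3 = 12: Horner steps 4 → 11, so m(12) = 11.
  α_4 = 3: Horner steps 4 → 1, so m(3) = 1.
  α_5 = 8: Horner steps 4 → 8, so m(8) = 8.
Codeword c = [6, 9, 11, 1, 8] ∈ F_13^5.


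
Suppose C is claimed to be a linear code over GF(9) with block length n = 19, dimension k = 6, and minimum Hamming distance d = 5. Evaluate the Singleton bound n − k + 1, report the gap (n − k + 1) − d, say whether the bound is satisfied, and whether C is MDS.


Singleton RHS = n − k + 1 = 14, slack = 9, bound satisfied, not MDS.

Singleton bound: d ≤ n − k + 1.
Here n = 19, k = 6, so n − k + 1 = 14.
Given d = 5, check d ≤ 14: YES.
Slack = (n − k + 1) − d = 9.
The code is NOT MDS (slack = 9 > 0).
Description: the claimed parameters are [19, 6, 5]_9; such a code would be non-MDS.


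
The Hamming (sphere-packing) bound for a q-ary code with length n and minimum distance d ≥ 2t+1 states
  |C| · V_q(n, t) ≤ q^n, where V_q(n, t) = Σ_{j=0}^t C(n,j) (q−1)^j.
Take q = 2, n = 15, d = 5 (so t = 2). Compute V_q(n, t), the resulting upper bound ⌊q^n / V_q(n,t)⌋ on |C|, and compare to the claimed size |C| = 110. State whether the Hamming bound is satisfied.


V_q(n, t) = 121, q^n = 32768, Hamming bound = 270, |C| = 110 ≤ bound (satisfied).

Step 1: Compute V_q(n, t) = Σ_{j=0}^2 C(n, j) (q−1)^j.
  j = 0: C(15,0)·(1)^0 = 1·1 = 1.
  j = 1: C(15,1)·(1)^1 = 15·1 = 15.
  j = 2: C(15,2)·(1)^2 = 105·1 = 105.
  V_q(n, t) = 1 + 15 + 105 = 121.
Step 2: q^n = 2^15 = 32768.
Step 3: Hamming bound ⌊q^n / V_q(n,t)⌋ = ⌊32768/121⌋ = 270.
Step 4: Compare |C| = 110 to 270: satisfied.
The claimed |C| lies below the Hamming bound.


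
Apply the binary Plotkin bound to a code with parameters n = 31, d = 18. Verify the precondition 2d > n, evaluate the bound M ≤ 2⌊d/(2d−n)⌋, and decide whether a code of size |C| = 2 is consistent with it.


Plotkin bound M ≤ 6; given |C| = 2 ≤ bound (satisfied).

Check applicability: 2d = 36, n = 31.
2d − n = 5 > 0, so Plotkin applies.
Compute d/(2d−n) = 18/5 ≈ 3.6000.
⌊d/(2d−n)⌋ = 3.
Plotkin bound: M ≤ 2·3 = 6.
Given |C| = 2, check: satisfied.
This |C| is below the Plotkin bound.


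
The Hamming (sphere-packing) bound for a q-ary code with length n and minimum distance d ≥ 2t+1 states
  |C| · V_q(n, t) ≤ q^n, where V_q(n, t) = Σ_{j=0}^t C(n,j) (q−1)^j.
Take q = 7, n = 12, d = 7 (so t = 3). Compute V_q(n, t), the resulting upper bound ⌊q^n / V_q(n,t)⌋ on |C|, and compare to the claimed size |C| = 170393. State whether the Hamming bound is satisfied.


V_q(n, t) = 49969, q^n = 13841287201, Hamming bound = 276997, |C| = 170393 ≤ bound (satisfied).

Step 1: Compute V_q(n, t) = Σ_{j=0}^3 C(n, j) (q−1)^j.
  j = 0: C(12,0)·(6)^0 = 1·1 = 1.
  j = 1: C(12,1)·(6)^1 = 12·6 = 72.
  j = 2: C(12,2)·(6)^2 = 66·36 = 2376.
  j = 3: C(12,3)·(6)^3 = 220·216 = 47520.
  V_q(n, t) = 1 + 72 + 2376 + 47520 = 49969.
Step 2: q^n = 7^12 = 13841287201.
Step 3: Hamming bound ⌊q^n / V_q(n,t)⌋ = ⌊13841287201/49969⌋ = 276997.
Step 4: Compare |C| = 170393 to 276997: satisfied.
The claimed |C| lies below the Hamming bound.


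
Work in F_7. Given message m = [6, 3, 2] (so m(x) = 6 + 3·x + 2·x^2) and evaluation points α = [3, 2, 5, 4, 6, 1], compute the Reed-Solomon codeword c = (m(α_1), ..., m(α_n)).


c = [5, 6, 1, 1, 5, 4]

Message polynomial: m(x) = 6 + 3·x + 2·x^2 (mod 7).
For each evaluation point α_i, compute m(α_i) mod 7:
  α_1 = 3: Horner steps 2 → 2 → 5, so m(3) = 5.
  α_2 = 2: Horner steps 2 → 0 → 6, so m(2) = 6.
  α_3 = 5: Horner steps 2 → 6 → 1, so m(5) = 1.
  α_4 = 4: Horner steps 2 → 4 → 1, so m(4) = 1.
  α_5 = 6: Horner steps 2 → 1 → 5, so m(6) = 5.
  α_6 = 1: Horner steps 2 → 5 → 4, so m(1) = 4.
Codeword c = [5, 6, 1, 1, 5, 4] ∈ F_7^6.


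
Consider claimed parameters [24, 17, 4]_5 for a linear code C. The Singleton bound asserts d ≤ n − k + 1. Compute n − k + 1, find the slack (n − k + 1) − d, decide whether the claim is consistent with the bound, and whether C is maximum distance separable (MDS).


Singleton RHS = n − k + 1 = 8, slack = 4, bound satisfied, not MDS.

Singleton bound: d ≤ n − k + 1.
Here n = 24, k = 17, so n − k + 1 = 8.
Given d = 4, check d ≤ 8: YES.
Slack = (n − k + 1) − d = 4.
The code is NOT MDS (slack = 4 > 0).
Description: the claimed parameters are [24, 17, 4]_5; such a code would be non-MDS.


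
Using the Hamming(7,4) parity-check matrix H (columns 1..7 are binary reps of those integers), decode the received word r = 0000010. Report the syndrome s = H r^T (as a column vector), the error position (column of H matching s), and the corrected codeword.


s = (1, 1, 0)^T, error position = 6, corrected codeword c = 0000000

Compute s = H r^T mod 2 one row at a time:
  s_1 = 0 + 0 + 1 + 0 = 1 ≡ 1 (mod 2).
  s_2 = 0 + 0 + 1 + 0 = 1 ≡ 1 (mod 2).
  s_3 = 0 + 0 + 0 + 0 = 0 ≡ 0 (mod 2).
s = (1, 1, 0)^T — this equals column 6 of H (binary 110), so error is at position 6.
Correct: flip bit 6 of r = 0000010 to get c = 0000000.


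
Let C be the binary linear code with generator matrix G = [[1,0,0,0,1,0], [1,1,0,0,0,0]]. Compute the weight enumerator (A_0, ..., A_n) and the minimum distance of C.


Weight distribution: A_0 = 1, A_2 = 3. Minimum distance d = 2.

Enumerate all 2^2 = 4 messages m ∈ F_2^2.
For each, compute codeword c = mG in F_2^6, then tally its weight.
  m = 00 → c = 000000, weight = 0.
  m = 10 → c = 100010, weight = 2.
  m = 01 → c = 110000, weight = 2.
  m = 11 → c = 010010, weight = 2.
Tally weights:
  weight 0: 1 codewords.
  weight 2: 3 codewords.
Minimum distance d = smallest w > 0 with A_w > 0 = 2.
Sanity: Σ A_w = 4 = 2^2 = 4 ✓.


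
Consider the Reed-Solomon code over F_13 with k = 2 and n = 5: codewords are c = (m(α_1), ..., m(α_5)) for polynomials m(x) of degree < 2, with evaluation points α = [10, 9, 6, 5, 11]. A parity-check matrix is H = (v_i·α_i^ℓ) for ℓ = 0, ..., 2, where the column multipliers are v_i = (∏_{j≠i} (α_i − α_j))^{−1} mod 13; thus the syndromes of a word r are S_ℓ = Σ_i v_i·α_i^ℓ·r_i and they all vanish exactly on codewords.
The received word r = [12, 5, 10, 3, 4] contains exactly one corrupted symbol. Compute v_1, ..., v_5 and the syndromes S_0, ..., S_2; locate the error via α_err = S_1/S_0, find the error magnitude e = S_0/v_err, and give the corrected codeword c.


S = (3, 7, 12), error at position 5, error magnitude e = 11, c = [12, 5, 10, 3, 6].

Step 1: column multipliers v_i = (∏_{j≠i}(α_i − α_j))^{−1} mod 13.
  i = 1 (α = 10): (10−9)(10−6)(10−5)(10−11) = 1·4·5·(−1) = −20 ≡ 6, so v_1 = 6^{−1} = 11 (mod 13).
  i = 2 (α = 9): (9−10)(9−6)(9−5)(9−11) = (−1)·3·4·(−2) = 24 ≡ 11, so v_2 = 11^{−1} = 6 (mod 13).
  i = 3 (α = 6): (6−10)(6−9)(6−5)(6−11) = (−4)·(−3)·1·(−5) = −60 ≡ 5, so v_3 = 5^{−1} = 8 (mod 13).
  i = 4 (α = 5): (5−10)(5−9)(5−6)(5−11) = (−5)·(−4)·(−1)·(−6) = 120 ≡ 3, so v_4 = 3^{−1} = 9 (mod 13).
  i = 5 (α = 11): (11−10)(11−9)(11−6)(11−5) = 1·2·5·6 = 60 ≡ 8, so v_5 = 8^{−1} = 5 (mod 13).
  v = [11, 6, 8, 9, 5].
Step 2: syndromes of r = [12, 5, 10, 3, 4] (all sums mod 13).
  S_0 = Σ v_i r_i = 11·12 + 6·5 + 8·10 + 9·3 + 5·4 = 289 ≡ 3.
  S_1 = Σ v_i α_i r_i = 11·10·12 + 6·9·5 + 8·6·10 + 9·5·3 + 5·11·4 = 2425 ≡ 7.
  α_i^2 mod 13 = [9, 3, 10, 12, 4].
  S_2 = Σ v_i α_i^2 r_i = 11·9·12 + 6·3·5 + 8·10·10 + 9·12·3 + 5·4·4 = 2482 ≡ 12.
  S = (3, 7, 12) ≠ 0, so r is not a codeword (an error is present).
Step 3: locate the error. For a single error e at position i, S_ℓ = v_i·e·α_i^ℓ, so α_err = S_1/S_0.
  S_0^{−1} = 3^{−1} = 9 (mod 13), so α_err = 7·9 = 63 ≡ 11 = α_5. Error position i = 5.
  Consistency check: S_2/S_1 = 12·2 = 24 ≡ 11 = α_err ✓ (single-error assumption holds).
Step 4: error magnitude e = S_0/v_5 = S_0·∏_{j≠5}(α_5 − α_j) = 3·8 = 24 ≡ 11 (mod 13).
Step 5: correct position 5: c_5 = r_5 − e = 4 − 11 ≡ 6 (mod 13). Hence c = [12, 5, 10, 3, 6].
  Check: interpolating c through the α_i gives m(x) = 7 + 7·x (degree < 2) with m(α_i) = c_i for every i, so c is indeed a codeword.


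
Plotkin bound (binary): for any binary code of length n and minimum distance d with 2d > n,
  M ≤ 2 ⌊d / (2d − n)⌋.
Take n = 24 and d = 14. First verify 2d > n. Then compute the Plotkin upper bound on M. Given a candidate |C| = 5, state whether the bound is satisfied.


Plotkin bound M ≤ 6; given |C| = 5 ≤ bound (satisfied).

Check applicability: 2d = 28, n = 24.
2d − n = 4 > 0, so Plotkin applies.
Compute d/(2d−n) = 14/4 ≈ 3.5000.
⌊d/(2d−n)⌋ = 3.
Plotkin bound: M ≤ 2·3 = 6.
Given |C| = 5, check: satisfied.
This |C| is below the Plotkin bound.
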